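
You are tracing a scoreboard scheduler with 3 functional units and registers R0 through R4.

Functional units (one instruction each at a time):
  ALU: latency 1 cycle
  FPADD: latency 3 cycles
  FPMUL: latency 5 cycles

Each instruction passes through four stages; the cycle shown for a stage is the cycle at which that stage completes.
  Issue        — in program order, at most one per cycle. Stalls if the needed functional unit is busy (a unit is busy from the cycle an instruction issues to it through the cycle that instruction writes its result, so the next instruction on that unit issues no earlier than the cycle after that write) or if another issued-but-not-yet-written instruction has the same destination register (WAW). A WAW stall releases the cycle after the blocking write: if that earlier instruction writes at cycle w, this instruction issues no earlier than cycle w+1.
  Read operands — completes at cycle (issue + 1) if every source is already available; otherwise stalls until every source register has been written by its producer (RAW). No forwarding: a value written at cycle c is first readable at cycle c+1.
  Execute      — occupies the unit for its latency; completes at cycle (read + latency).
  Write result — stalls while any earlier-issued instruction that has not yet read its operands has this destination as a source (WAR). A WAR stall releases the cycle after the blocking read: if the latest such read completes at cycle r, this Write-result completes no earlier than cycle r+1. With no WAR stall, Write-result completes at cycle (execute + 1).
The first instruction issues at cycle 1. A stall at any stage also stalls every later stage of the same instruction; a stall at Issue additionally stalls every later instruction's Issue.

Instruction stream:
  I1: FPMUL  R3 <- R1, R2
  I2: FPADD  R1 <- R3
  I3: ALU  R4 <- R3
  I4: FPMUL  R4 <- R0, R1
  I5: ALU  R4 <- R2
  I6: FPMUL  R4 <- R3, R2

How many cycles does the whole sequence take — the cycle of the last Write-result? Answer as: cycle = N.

cycle = 32

I1 -> (1, 2, 7, 8)
I2 -> (2, 9, 12, 13)  // RAW R3: wait I1 write@8
I3 -> (3, 9, 10, 11)  // RAW R3: wait I1 write@8
I4 -> (12, 14, 19, 20)  // WAW R4: wait I3 write@11, RAW R1: wait I2 write@13
I5 -> (21, 22, 23, 24)  // WAW R4: wait I4 write@20
I6 -> (25, 26, 31, 32)  // WAW R4: wait I5 write@24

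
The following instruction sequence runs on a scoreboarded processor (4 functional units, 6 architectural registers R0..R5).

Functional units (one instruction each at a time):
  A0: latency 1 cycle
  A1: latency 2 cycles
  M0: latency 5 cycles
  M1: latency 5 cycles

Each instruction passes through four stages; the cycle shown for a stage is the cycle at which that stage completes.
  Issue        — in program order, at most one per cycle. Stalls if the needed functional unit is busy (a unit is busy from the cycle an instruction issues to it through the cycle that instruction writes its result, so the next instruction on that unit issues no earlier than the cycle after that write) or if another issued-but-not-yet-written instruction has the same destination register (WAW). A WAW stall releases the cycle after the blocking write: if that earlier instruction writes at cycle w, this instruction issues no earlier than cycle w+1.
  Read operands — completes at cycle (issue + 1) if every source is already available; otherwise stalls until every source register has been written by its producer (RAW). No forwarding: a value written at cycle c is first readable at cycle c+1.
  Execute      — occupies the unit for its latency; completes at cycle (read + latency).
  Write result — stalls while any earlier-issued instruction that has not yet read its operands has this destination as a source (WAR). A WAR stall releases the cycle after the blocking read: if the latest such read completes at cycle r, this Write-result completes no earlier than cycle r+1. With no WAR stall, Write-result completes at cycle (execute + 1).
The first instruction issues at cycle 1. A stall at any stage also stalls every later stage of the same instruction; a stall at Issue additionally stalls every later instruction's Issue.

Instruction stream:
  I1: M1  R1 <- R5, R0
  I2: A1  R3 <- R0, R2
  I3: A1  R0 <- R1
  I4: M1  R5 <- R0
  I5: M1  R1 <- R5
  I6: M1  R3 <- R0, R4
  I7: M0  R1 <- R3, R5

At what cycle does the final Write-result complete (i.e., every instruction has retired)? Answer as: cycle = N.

t=1  I1→M1
t=2  I1 RO; I2→A1
t=3  I2 RO
t=5  I2 EX
t=6  I2 WR R3
t=7  I1 EX; I3→A1
t=8  I1 WR R1
t=9  I3 RO; I4→M1
t=11  I3 EX
t=12  I3 WR R0
t=13  I4 RO
t=18  I4 EX
t=19  I4 WR R5
t=20  I5→M1
t=21  I5 RO
t=26  I5 EX
t=27  I5 WR R1
t=28  I6→M1
t=29  I6 RO; I7→M0
t=34  I6 EX
t=35  I6 WR R3
t=36  I7 RO
t=41  I7 EX
t=42  I7 WR R1

cycle = 42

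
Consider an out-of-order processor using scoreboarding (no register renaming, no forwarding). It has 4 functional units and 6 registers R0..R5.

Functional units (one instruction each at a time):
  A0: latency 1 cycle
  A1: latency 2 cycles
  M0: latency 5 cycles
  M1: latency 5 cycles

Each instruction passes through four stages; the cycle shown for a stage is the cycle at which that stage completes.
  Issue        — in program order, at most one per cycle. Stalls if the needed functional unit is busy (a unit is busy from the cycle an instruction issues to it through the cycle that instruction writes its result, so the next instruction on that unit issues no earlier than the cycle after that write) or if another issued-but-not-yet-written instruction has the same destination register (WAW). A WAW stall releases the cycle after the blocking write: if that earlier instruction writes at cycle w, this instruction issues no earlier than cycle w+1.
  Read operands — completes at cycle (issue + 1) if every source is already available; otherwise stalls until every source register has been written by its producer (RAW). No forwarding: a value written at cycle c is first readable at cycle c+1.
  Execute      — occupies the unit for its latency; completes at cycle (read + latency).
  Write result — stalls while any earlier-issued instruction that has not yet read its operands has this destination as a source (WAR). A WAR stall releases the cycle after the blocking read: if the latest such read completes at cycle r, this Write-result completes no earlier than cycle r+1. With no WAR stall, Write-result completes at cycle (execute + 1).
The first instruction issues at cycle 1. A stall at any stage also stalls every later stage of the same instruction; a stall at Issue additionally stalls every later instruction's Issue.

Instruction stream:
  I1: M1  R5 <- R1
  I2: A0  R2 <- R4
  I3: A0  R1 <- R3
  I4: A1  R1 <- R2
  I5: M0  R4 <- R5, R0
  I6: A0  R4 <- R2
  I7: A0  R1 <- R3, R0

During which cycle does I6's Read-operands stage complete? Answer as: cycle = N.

cycle = 20

[1] I1→M1
[2] I1 RO | I2→A0
[3] I2 RO
[4] I2 EX
[5] I2 WR R2
[6] I3→A0
[7] I1 EX | I3 RO
[8] I1 WR R5 | I3 EX
[9] I3 WR R1
[10] I4→A1
[11] I4 RO | I5→M0
[12] I5 RO
[13] I4 EX
[14] I4 WR R1
[17] I5 EX
[18] I5 WR R4
[19] I6→A0
[20] I6 RO
[21] I6 EX
[22] I6 WR R4
[23] I7→A0
[24] I7 RO
[25] I7 EX
[26] I7 WR R1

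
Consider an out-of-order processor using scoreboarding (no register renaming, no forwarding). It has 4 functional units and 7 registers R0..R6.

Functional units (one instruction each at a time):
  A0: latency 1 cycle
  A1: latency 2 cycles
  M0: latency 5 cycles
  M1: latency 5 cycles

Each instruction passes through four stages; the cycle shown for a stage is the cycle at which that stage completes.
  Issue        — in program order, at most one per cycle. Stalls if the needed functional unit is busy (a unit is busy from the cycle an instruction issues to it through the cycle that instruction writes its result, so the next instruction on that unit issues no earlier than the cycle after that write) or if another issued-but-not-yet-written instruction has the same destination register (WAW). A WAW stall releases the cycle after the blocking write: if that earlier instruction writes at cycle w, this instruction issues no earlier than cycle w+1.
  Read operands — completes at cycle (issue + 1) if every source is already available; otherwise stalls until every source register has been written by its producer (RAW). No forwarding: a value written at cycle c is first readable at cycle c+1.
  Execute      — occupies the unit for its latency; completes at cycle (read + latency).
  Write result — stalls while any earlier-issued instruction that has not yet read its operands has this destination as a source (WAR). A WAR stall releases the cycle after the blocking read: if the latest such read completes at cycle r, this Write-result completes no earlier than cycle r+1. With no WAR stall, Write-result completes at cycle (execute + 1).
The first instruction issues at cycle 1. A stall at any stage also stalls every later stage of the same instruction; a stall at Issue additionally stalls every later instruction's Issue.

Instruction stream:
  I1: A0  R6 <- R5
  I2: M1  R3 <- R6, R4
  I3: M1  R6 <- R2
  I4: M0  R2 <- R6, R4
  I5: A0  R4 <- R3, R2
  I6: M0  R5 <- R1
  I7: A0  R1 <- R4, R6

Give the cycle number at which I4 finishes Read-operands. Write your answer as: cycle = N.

c1: I1 issues→A0
c2: I1 reads, I2 issues→M1
c3: I1 exec-done
c4: I1 writes R6
c5: I2 reads
c10: I2 exec-done
c11: I2 writes R3
c12: I3 issues→M1
c13: I3 reads, I4 issues→M0
c14: I5 issues→A0
c18: I3 exec-done
c19: I3 writes R6
c20: I4 reads
c25: I4 exec-done
c26: I4 writes R2
c27: I5 reads, I6 issues→M0
c28: I5 exec-done, I6 reads
c29: I5 writes R4
c30: I7 issues→A0
c31: I7 reads
c32: I7 exec-done
c33: I6 exec-done, I7 writes R1
c34: I6 writes R5

cycle = 20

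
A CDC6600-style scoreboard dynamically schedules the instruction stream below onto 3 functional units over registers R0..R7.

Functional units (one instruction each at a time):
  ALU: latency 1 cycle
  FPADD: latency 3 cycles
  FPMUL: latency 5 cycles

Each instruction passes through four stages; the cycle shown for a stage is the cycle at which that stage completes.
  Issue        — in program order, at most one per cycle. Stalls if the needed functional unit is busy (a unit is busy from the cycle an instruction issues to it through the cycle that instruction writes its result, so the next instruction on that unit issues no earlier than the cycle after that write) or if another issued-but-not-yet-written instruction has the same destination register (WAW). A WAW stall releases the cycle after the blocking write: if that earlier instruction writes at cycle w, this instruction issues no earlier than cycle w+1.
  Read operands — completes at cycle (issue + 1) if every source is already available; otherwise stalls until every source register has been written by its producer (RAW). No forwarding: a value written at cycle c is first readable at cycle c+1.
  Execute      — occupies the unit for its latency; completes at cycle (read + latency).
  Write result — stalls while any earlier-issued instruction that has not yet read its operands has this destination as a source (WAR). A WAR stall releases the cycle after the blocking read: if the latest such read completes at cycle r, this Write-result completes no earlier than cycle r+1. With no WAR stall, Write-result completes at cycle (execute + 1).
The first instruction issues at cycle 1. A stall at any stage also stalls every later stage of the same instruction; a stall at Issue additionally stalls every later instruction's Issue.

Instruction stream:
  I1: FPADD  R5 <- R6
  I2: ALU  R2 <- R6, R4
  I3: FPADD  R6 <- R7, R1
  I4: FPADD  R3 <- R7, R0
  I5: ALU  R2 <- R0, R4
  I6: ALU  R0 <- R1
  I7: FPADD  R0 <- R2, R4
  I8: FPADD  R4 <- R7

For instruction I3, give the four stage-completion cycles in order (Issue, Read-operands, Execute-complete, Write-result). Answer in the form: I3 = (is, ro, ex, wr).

c1: I1 dispatched to FPADD
c2: I1 operands ready; I2 dispatched to ALU
c3: I2 operands ready
c4: I2 complete
c5: I1 complete; R2←I2
c6: R5←I1
c7: I3 dispatched to FPADD
c8: I3 operands ready
c11: I3 complete
c12: R6←I3
c13: I4 dispatched to FPADD
c14: I4 operands ready; I5 dispatched to ALU
c15: I5 operands ready
c16: I5 complete
c17: I4 complete; R2←I5
c18: R3←I4; I6 dispatched to ALU
c19: I6 operands ready
c20: I6 complete
c21: R0←I6
c22: I7 dispatched to FPADD
c23: I7 operands ready
c26: I7 complete
c27: R0←I7
c28: I8 dispatched to FPADD
c29: I8 operands ready
c32: I8 complete
c33: R4←I8

I3 = (7, 8, 11, 12)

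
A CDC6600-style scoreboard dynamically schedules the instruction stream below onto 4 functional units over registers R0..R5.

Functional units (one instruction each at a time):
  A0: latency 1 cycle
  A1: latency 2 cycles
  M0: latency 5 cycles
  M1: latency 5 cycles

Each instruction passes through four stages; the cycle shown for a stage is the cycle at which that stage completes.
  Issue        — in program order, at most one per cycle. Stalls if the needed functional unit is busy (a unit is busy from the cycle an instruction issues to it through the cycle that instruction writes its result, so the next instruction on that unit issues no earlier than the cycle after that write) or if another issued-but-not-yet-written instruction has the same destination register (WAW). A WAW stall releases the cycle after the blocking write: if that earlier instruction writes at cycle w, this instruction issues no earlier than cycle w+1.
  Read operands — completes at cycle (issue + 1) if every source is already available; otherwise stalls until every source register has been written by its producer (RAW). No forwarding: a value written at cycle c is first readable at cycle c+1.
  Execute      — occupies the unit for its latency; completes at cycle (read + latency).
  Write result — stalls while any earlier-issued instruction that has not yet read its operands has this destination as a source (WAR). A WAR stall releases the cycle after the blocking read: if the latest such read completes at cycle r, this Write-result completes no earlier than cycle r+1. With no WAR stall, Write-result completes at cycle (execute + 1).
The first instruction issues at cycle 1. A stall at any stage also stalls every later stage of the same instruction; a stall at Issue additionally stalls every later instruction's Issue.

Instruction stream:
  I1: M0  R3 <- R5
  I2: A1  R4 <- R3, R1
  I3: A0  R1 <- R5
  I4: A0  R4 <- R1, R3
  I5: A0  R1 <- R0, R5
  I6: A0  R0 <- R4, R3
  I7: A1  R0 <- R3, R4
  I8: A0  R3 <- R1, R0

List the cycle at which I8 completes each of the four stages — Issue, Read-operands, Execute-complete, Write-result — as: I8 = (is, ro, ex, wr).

I8 = (26, 30, 31, 32)

[1] issue I1 (M0)
[2] I1 read-ops · issue I2 (A1)
[3] issue I3 (A0)
[4] I3 read-ops
[5] I3 finished on A0
[7] I1 finished on M0
[8] I1→R3
[9] I2 read-ops
[10] I3→R1
[11] I2 finished on A1
[12] I2→R4
[13] issue I4 (A0)
[14] I4 read-ops
[15] I4 finished on A0
[16] I4→R4
[17] issue I5 (A0)
[18] I5 read-ops
[19] I5 finished on A0
[20] I5→R1
[21] issue I6 (A0)
[22] I6 read-ops
[23] I6 finished on A0
[24] I6→R0
[25] issue I7 (A1)
[26] I7 read-ops · issue I8 (A0)
[28] I7 finished on A1
[29] I7→R0
[30] I8 read-ops
[31] I8 finished on A0
[32] I8→R3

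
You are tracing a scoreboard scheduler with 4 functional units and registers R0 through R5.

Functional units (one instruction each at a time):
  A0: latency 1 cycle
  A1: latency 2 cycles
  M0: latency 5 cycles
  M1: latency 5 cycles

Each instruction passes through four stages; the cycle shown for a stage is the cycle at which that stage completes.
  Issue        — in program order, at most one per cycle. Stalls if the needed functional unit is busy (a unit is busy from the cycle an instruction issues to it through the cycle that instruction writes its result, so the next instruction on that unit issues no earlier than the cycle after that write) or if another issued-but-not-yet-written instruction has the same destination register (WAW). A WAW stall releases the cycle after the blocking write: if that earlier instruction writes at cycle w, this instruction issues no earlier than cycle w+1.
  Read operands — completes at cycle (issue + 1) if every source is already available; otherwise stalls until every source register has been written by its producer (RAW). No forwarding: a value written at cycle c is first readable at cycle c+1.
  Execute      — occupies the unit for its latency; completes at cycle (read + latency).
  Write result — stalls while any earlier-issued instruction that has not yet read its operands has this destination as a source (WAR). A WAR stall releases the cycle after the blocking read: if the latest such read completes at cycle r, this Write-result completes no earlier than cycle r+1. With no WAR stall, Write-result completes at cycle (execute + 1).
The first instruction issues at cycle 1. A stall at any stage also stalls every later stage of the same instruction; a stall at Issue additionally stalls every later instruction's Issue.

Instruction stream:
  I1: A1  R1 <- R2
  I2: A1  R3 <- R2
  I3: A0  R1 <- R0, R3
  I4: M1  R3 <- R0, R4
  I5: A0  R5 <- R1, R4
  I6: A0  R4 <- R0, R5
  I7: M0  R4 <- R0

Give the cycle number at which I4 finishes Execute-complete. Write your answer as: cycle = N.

cycle = 17

1) issue 1, read 2, done 4, write 5
2) issue 6, read 7, done 9, write 10  <struct: A1 busy until I1 writes@5>
3) issue 7, read 11, done 12, write 13  <RAW R3: wait I2 write@10>
4) issue 11, read 12, done 17, write 18  <WAW R3: wait I2 write@10>
5) issue 14, read 15, done 16, write 17  <struct: A0 busy until I3 writes@13>
6) issue 18, read 19, done 20, write 21  <struct: A0 busy until I5 writes@17>
7) issue 22, read 23, done 28, write 29  <WAW R4: wait I6 write@21>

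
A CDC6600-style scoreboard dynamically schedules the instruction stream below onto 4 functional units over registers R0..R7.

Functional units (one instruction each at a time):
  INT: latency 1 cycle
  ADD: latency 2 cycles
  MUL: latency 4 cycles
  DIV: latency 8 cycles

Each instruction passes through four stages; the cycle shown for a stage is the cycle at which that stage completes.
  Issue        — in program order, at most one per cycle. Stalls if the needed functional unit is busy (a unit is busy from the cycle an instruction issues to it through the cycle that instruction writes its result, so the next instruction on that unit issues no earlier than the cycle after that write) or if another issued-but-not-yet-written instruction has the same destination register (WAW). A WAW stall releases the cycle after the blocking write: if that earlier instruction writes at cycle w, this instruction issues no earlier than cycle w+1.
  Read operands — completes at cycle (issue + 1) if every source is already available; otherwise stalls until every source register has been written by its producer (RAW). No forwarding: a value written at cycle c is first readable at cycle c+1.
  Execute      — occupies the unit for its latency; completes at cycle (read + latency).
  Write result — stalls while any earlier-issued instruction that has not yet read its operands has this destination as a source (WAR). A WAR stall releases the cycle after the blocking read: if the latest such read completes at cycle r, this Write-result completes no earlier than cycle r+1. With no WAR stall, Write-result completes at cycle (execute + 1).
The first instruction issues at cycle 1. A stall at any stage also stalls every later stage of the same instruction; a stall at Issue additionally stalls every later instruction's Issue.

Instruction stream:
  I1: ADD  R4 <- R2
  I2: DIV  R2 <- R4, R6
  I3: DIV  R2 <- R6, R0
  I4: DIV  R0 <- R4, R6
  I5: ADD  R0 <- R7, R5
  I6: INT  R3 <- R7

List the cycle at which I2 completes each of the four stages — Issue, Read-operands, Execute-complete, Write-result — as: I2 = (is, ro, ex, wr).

  I1 | 1 | 2 | 4 | 5
  I2 | 2 | 6 | 14 | 15   RAW R4: wait I1 write@5
  I3 | 16 | 17 | 25 | 26   struct: DIV busy until I2 writes@15
  I4 | 27 | 28 | 36 | 37   struct: DIV busy until I3 writes@26
  I5 | 38 | 39 | 41 | 42   WAW R0: wait I4 write@37
  I6 | 39 | 40 | 41 | 42

I2 = (2, 6, 14, 15)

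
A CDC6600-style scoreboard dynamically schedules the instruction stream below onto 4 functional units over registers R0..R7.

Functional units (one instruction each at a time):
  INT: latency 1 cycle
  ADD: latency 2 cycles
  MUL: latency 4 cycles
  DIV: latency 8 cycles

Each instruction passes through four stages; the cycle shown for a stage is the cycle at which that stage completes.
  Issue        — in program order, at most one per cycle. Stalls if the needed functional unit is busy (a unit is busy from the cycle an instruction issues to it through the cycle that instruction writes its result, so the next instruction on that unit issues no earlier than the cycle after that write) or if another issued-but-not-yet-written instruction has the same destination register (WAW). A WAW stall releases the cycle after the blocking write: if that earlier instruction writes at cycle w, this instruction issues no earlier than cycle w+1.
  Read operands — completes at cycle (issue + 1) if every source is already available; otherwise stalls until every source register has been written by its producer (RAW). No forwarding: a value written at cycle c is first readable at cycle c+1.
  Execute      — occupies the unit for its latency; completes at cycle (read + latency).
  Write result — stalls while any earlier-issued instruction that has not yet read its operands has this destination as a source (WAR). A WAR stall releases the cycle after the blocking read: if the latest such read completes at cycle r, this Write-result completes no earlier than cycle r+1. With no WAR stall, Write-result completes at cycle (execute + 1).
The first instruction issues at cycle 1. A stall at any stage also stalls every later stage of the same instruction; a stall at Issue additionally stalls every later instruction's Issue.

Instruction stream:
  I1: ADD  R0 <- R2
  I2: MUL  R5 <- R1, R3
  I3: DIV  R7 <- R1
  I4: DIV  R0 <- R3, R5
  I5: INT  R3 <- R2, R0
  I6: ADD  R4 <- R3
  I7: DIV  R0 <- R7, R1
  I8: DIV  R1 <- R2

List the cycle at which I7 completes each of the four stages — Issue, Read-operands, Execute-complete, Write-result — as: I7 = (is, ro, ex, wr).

c1: I1→ADD
c2: I1 RO · I2→MUL
c3: I2 RO · I3→DIV
c4: I1 EX · I3 RO
c5: I1 WR R0
c7: I2 EX
c8: I2 WR R5
c12: I3 EX
c13: I3 WR R7
c14: I4→DIV
c15: I4 RO · I5→INT
c16: I6→ADD
c23: I4 EX
c24: I4 WR R0
c25: I5 RO · I7→DIV
c26: I5 EX · I7 RO
c27: I5 WR R3
c28: I6 RO
c30: I6 EX
c31: I6 WR R4
c34: I7 EX
c35: I7 WR R0
c36: I8→DIV
c37: I8 RO
c45: I8 EX
c46: I8 WR R1

I7 = (25, 26, 34, 35)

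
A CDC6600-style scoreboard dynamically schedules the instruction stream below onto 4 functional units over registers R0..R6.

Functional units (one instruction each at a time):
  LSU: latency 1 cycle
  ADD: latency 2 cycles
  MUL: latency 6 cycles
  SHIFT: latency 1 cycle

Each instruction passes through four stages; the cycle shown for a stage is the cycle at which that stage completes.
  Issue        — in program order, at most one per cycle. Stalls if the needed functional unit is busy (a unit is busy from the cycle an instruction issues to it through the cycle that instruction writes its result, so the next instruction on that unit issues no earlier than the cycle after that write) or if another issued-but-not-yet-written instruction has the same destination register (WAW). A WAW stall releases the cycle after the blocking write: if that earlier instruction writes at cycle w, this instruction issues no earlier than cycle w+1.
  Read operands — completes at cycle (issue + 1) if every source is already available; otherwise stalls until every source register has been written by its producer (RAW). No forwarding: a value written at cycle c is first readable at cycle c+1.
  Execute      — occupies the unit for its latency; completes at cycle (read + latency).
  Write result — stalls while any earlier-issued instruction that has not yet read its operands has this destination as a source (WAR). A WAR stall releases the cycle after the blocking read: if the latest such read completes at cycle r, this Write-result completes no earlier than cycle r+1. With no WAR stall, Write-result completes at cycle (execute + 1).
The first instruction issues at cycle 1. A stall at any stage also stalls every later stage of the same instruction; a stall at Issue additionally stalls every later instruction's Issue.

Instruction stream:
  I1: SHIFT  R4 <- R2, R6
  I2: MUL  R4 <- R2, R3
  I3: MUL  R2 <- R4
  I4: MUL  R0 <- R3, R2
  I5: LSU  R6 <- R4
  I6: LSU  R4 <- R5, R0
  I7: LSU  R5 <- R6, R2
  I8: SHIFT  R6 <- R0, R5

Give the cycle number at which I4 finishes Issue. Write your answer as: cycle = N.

I1 -> (1, 2, 3, 4)
I2 -> (5, 6, 12, 13)  // WAW R4: wait I1 write@4
I3 -> (14, 15, 21, 22)  // struct: MUL busy until I2 writes@13
I4 -> (23, 24, 30, 31)  // struct: MUL busy until I3 writes@22
I5 -> (24, 25, 26, 27)
I6 -> (28, 32, 33, 34)  // struct: LSU busy until I5 writes@27, RAW R0: wait I4 write@31
I7 -> (35, 36, 37, 38)  // struct: LSU busy until I6 writes@34
I8 -> (36, 39, 40, 41)  // RAW R5: wait I7 write@38

cycle = 23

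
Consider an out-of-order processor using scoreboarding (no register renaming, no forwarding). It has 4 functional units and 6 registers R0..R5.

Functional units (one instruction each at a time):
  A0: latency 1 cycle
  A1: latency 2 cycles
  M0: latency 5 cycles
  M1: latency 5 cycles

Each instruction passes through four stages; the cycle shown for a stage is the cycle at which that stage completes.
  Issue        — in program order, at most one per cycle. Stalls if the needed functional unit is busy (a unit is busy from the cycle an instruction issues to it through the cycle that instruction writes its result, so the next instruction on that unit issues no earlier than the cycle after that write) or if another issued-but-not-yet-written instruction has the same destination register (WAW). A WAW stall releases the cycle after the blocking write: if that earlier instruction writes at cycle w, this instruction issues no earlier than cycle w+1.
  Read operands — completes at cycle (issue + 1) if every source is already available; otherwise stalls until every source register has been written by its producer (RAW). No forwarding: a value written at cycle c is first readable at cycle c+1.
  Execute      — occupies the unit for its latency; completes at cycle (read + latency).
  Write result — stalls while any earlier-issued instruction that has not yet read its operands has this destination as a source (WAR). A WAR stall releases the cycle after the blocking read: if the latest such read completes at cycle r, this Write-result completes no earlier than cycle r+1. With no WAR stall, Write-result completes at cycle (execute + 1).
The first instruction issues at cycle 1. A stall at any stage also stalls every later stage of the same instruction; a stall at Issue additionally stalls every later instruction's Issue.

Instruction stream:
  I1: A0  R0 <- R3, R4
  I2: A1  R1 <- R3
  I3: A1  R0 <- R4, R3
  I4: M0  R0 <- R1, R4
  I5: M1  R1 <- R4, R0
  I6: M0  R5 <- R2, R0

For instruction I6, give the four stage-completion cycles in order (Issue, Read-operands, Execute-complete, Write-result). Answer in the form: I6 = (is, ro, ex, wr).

t=1  I1 issues→A0
t=2  I1 reads | I2 issues→A1
t=3  I1 exec-done | I2 reads
t=4  I1 writes R0
t=5  I2 exec-done
t=6  I2 writes R1
t=7  I3 issues→A1
t=8  I3 reads
t=10  I3 exec-done
t=11  I3 writes R0
t=12  I4 issues→M0
t=13  I4 reads | I5 issues→M1
t=18  I4 exec-done
t=19  I4 writes R0
t=20  I5 reads | I6 issues→M0
t=21  I6 reads
t=25  I5 exec-done
t=26  I5 writes R1 | I6 exec-done
t=27  I6 writes R5

I6 = (20, 21, 26, 27)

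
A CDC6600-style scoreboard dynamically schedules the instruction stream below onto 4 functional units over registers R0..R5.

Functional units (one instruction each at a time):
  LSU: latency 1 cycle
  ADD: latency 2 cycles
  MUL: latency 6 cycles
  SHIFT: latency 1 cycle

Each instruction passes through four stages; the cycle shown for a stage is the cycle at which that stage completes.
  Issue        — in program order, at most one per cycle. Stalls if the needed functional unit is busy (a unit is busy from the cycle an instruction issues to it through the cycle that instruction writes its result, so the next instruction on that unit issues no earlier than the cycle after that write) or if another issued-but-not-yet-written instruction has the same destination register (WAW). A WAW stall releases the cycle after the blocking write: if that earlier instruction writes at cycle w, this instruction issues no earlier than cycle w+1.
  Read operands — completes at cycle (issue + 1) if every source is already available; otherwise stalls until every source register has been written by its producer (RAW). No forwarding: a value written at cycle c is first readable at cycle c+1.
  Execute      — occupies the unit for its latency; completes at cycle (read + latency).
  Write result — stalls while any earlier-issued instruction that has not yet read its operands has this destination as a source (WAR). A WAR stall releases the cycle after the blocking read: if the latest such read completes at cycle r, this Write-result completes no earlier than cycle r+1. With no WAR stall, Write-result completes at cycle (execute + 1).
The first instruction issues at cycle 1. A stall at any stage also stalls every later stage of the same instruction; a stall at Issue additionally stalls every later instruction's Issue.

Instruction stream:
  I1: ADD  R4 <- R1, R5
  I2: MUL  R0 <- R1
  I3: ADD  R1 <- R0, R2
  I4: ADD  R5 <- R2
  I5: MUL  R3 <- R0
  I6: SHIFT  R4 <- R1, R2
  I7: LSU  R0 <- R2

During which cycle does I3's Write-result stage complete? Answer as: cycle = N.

1) issue 1, read 2, done 4, write 5
2) issue 2, read 3, done 9, write 10
3) issue 6, read 11, done 13, write 14  <struct: ADD busy until I1 writes@5 / RAW R0: wait I2 write@10>
4) issue 15, read 16, done 18, write 19  <struct: ADD busy until I3 writes@14>
5) issue 16, read 17, done 23, write 24
6) issue 17, read 18, done 19, write 20
7) issue 18, read 19, done 20, write 21

cycle = 14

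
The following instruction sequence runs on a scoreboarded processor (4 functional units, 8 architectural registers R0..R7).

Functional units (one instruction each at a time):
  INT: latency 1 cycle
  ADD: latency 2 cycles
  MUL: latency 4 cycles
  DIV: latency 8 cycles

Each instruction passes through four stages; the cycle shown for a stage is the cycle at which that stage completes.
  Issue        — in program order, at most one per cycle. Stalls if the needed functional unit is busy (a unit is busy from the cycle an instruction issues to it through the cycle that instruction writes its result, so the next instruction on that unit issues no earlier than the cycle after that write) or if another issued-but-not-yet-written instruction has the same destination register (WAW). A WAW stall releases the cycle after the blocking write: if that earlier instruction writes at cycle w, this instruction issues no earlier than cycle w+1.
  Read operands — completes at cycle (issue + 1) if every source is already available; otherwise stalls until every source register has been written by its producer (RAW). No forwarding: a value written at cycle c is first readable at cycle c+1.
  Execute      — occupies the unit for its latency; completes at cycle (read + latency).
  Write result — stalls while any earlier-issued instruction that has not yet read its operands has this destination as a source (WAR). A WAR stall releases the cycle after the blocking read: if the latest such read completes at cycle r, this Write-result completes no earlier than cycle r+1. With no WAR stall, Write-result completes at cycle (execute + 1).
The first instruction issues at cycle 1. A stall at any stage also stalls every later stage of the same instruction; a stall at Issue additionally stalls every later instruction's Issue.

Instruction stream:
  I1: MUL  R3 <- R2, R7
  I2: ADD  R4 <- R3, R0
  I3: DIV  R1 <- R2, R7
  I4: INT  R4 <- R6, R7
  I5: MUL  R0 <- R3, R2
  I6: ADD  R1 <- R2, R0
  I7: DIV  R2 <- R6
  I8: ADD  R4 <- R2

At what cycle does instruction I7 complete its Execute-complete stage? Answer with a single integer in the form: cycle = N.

cycle = 24

[1] I1→MUL
[2] I1 RO · I2→ADD
[3] I3→DIV
[4] I3 RO
[6] I1 EX
[7] I1 WR R3
[8] I2 RO
[10] I2 EX
[11] I2 WR R4
[12] I3 EX · I4→INT
[13] I3 WR R1 · I4 RO · I5→MUL
[14] I4 EX · I5 RO · I6→ADD
[15] I4 WR R4 · I7→DIV
[16] I7 RO
[18] I5 EX
[19] I5 WR R0
[20] I6 RO
[22] I6 EX
[23] I6 WR R1
[24] I7 EX · I8→ADD
[25] I7 WR R2
[26] I8 RO
[28] I8 EX
[29] I8 WR R4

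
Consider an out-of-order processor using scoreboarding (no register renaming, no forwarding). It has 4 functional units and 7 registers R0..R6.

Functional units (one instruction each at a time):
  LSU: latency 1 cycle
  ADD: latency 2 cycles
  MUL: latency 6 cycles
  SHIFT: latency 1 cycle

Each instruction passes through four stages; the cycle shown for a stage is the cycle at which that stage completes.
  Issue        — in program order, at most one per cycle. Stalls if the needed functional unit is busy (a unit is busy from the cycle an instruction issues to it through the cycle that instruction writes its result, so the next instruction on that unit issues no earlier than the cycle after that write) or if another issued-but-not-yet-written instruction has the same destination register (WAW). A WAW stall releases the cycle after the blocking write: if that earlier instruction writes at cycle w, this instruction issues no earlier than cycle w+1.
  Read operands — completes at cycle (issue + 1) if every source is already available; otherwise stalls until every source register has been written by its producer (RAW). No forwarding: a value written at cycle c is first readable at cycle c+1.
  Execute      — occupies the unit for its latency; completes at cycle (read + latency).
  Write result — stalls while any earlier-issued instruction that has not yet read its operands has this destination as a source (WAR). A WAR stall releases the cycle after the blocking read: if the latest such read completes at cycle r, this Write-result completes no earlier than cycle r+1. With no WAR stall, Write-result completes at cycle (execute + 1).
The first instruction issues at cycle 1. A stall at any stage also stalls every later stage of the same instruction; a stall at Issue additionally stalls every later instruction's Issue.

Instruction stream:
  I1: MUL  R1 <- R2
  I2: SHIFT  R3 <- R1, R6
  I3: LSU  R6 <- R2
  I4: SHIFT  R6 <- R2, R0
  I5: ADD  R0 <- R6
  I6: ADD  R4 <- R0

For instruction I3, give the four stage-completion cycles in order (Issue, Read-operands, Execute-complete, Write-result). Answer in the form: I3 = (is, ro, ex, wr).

  I1 | 1 | 2 | 8 | 9
  I2 | 2 | 10 | 11 | 12   RAW R1: wait I1 write@9
  I3 | 3 | 4 | 5 | 11   WAR R6: wait I2 read@10
  I4 | 13 | 14 | 15 | 16   struct: SHIFT busy until I2 writes@12
  I5 | 14 | 17 | 19 | 20   RAW R6: wait I4 write@16
  I6 | 21 | 22 | 24 | 25   struct: ADD busy until I5 writes@20

I3 = (3, 4, 5, 11)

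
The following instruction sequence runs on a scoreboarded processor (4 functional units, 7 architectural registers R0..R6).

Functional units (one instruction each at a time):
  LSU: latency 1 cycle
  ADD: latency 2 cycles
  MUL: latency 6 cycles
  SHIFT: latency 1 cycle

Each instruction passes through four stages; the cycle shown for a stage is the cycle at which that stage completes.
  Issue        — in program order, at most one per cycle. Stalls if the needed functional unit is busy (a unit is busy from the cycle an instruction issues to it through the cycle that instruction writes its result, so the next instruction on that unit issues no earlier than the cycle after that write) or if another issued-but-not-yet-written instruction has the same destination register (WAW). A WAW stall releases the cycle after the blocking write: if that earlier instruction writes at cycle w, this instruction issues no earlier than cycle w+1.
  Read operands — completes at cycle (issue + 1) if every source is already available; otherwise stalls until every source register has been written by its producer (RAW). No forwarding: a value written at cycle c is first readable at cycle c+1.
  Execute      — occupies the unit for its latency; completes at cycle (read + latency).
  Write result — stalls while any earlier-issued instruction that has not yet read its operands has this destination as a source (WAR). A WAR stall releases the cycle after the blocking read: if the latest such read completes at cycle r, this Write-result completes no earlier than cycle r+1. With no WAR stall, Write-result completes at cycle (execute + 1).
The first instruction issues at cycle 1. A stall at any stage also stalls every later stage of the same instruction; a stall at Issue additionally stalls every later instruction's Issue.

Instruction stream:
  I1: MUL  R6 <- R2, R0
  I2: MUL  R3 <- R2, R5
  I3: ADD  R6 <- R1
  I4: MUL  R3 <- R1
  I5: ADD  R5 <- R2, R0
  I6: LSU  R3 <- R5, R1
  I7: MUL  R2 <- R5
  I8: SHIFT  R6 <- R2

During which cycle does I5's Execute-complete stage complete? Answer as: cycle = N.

cycle = 23

[1] issue I1 (MUL)
[2] I1 read-ops
[8] I1 finished on MUL
[9] I1→R6
[10] issue I2 (MUL)
[11] I2 read-ops, issue I3 (ADD)
[12] I3 read-ops
[14] I3 finished on ADD
[15] I3→R6
[17] I2 finished on MUL
[18] I2→R3
[19] issue I4 (MUL)
[20] I4 read-ops, issue I5 (ADD)
[21] I5 read-ops
[23] I5 finished on ADD
[24] I5→R5
[26] I4 finished on MUL
[27] I4→R3
[28] issue I6 (LSU)
[29] I6 read-ops, issue I7 (MUL)
[30] I6 finished on LSU, I7 read-ops, issue I8 (SHIFT)
[31] I6→R3
[36] I7 finished on MUL
[37] I7→R2
[38] I8 read-ops
[39] I8 finished on SHIFT
[40] I8→R6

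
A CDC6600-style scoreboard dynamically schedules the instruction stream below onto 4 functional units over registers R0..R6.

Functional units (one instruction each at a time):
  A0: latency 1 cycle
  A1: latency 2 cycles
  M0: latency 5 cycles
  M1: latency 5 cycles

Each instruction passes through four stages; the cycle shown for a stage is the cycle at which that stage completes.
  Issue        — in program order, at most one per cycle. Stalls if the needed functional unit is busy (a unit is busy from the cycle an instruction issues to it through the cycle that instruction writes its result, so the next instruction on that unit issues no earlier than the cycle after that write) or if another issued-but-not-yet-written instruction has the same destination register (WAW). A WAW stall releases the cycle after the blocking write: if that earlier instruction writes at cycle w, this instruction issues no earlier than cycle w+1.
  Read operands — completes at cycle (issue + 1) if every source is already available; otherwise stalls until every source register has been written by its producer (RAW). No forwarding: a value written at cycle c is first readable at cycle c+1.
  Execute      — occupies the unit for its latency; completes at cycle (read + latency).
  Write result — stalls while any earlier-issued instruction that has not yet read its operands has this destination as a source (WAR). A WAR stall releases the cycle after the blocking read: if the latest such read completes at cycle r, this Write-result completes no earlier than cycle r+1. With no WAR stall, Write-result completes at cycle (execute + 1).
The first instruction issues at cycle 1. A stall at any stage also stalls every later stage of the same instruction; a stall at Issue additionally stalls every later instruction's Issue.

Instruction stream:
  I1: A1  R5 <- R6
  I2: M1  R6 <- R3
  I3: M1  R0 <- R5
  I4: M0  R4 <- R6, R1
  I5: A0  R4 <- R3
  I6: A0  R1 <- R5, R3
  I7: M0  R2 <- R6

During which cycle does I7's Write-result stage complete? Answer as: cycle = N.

cycle = 31

cycle 1: I1→A1
cycle 2: I1 RO; I2→M1
cycle 3: I2 RO
cycle 4: I1 EX
cycle 5: I1 WR R5
cycle 8: I2 EX
cycle 9: I2 WR R6
cycle 10: I3→M1
cycle 11: I3 RO; I4→M0
cycle 12: I4 RO
cycle 16: I3 EX
cycle 17: I3 WR R0; I4 EX
cycle 18: I4 WR R4
cycle 19: I5→A0
cycle 20: I5 RO
cycle 21: I5 EX
cycle 22: I5 WR R4
cycle 23: I6→A0
cycle 24: I6 RO; I7→M0
cycle 25: I6 EX; I7 RO
cycle 26: I6 WR R1
cycle 30: I7 EX
cycle 31: I7 WR R2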